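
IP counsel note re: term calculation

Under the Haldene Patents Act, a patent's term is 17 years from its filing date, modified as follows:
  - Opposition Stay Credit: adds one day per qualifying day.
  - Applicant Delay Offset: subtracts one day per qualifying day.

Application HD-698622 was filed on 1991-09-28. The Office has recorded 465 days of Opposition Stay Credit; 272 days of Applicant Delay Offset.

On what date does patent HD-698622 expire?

2009-04-09

Base term: filing date + 17 years → 28 September 2008.
Opposition Stay Credit: +465 days → 6 January 2010.
Applicant Delay Offset: −272 days → 9 April 2009.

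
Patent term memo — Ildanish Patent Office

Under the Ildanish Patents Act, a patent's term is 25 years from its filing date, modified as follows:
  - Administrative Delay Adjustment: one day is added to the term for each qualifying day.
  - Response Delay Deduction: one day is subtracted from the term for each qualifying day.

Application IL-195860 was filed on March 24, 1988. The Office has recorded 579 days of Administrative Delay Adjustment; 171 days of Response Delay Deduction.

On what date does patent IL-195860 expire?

Base term: filing date + 25 years → 24 March 2013.
Administrative Delay Adjustment: +579 days → 24 October 2014.
Response Delay Deduction: −171 days → 6 May 2014.

May 6, 2014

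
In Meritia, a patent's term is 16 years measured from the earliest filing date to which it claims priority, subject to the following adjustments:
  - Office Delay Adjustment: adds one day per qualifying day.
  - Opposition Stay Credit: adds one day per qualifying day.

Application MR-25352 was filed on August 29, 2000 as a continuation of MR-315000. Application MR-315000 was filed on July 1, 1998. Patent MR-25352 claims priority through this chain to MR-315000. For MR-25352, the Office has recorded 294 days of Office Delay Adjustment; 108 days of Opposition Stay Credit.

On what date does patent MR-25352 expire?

Earliest priority filing: 1 July 1998.
Base term: 1 July 1998 + 16 years → 1 July 2014.
Office Delay Adjustment: +294 days → 21 April 2015.
Opposition Stay Credit: +108 days → 7 August 2015.

2015-08-07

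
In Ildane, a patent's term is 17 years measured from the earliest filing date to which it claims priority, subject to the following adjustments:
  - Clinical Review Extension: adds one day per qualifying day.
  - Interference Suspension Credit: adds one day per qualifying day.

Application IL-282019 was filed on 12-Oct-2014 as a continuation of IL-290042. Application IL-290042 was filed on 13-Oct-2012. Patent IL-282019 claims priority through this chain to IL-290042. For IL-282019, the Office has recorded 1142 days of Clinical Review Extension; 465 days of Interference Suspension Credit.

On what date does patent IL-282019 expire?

2034-03-08

Earliest priority filing: 13 October 2012.
Base term: 13 October 2012 + 17 years → 13 October 2029.
Clinical Review Extension: +1142 days → 28 November 2032.
Interference Suspension Credit: +465 days → 8 March 2034.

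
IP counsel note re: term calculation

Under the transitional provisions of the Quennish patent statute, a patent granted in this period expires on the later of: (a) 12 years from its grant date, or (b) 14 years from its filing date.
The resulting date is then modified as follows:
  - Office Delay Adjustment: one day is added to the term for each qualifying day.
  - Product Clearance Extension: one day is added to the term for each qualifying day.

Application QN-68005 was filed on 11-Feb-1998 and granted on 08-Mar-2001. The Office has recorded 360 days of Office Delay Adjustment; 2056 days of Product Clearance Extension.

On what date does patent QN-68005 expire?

(a) grant + 12 years → 8 March 2013.
(b) filing + 14 years → 11 February 2012.
Later of the two: 8 March 2013.
Office Delay Adjustment: +360 days → 3 March 2014.
Product Clearance Extension: +2056 days → 19 October 2019.

October 19, 2019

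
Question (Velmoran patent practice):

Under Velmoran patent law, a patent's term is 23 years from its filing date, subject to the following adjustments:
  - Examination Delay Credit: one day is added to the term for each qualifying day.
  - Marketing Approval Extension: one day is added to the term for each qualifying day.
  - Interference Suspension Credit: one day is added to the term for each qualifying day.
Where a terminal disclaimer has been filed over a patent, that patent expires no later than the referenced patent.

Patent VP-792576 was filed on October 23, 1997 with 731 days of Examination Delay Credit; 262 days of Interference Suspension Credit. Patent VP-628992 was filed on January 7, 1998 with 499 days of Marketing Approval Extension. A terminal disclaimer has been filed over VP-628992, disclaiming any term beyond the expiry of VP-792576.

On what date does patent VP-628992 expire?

Natural term of VP-628992:
  Base: filing + 23 years → 7 January 2021.
  Marketing Approval Extension: +499 days → 21 May 2022.
Expiry of referenced patent VP-792576:
  Base: filing + 23 years → 23 October 2020.
  Examination Delay Credit: +731 days → 24 October 2022.
  Interference Suspension Credit: +262 days → 13 July 2023.
Terminal disclaimer: VP-628992 expires on the earlier of 21 May 2022 and 13 July 2023.

May 21, 2022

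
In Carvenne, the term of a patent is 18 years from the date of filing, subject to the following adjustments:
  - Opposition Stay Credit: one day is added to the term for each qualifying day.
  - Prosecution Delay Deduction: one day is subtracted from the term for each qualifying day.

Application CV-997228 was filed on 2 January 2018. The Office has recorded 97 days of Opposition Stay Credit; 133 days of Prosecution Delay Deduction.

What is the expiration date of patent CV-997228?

2035-11-27

Base term: filing date + 18 years → 2 January 2036.
Opposition Stay Credit: +97 days → 8 April 2036.
Prosecution Delay Deduction: −133 days → 27 November 2035.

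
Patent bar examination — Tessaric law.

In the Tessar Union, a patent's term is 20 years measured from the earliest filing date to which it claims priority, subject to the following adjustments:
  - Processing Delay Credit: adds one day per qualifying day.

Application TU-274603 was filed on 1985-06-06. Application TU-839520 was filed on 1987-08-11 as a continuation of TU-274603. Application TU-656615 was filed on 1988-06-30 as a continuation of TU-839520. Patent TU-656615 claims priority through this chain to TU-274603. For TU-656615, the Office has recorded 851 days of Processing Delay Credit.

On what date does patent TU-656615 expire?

Earliest priority filing: 6 June 1985.
Base term: 6 June 1985 + 20 years → 6 June 2005.
Processing Delay Credit: +851 days → 5 October 2007.

2007-10-05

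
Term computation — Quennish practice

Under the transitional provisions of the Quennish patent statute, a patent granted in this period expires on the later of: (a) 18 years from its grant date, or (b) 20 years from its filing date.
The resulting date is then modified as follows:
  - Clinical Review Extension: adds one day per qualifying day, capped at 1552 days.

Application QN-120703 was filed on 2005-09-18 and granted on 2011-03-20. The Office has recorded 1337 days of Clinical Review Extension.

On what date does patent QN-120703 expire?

2032-11-16

(a) grant + 18 years → 20 March 2029.
(b) filing + 20 years → 18 September 2025.
Later of the two: 20 March 2029.
Clinical Review Extension: 1337 days (within the 1552-day cap) → +1337 days → 16 November 2032.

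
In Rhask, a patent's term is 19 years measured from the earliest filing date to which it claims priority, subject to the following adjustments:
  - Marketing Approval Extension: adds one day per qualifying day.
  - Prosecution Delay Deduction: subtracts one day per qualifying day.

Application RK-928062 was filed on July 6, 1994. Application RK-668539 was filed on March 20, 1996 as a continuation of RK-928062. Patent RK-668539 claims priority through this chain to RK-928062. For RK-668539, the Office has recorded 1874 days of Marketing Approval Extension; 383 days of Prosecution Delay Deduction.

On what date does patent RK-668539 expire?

August 5, 2017

Earliest priority filing: 6 July 1994.
Base term: 6 July 1994 + 19 years → 6 July 2013.
Marketing Approval Extension: +1874 days → 23 August 2018.
Prosecution Delay Deduction: −383 days → 5 August 2017.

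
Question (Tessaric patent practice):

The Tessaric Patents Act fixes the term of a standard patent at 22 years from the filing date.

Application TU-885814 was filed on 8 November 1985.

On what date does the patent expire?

Filing date + 22 years → 8 November 2007.

November 8, 2007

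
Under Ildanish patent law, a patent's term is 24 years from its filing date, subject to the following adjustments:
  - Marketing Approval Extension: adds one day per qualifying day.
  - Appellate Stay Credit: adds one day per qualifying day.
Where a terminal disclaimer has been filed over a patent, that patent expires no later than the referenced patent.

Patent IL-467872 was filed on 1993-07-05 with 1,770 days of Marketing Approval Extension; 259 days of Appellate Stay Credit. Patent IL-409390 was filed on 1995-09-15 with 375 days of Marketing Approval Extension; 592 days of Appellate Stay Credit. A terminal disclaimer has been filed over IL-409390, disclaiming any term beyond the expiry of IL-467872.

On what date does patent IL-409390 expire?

2022-05-09

Natural term of IL-409390:
  Base: filing + 24 years → 15 September 2019.
  Marketing Approval Extension: +375 days → 24 September 2020.
  Appellate Stay Credit: +592 days → 9 May 2022.
Expiry of referenced patent IL-467872:
  Base: filing + 24 years → 5 July 2017.
  Marketing Approval Extension: +1770 days → 10 May 2022.
  Appellate Stay Credit: +259 days → 24 January 2023.
Terminal disclaimer: IL-409390 expires on the earlier of 9 May 2022 and 24 January 2023.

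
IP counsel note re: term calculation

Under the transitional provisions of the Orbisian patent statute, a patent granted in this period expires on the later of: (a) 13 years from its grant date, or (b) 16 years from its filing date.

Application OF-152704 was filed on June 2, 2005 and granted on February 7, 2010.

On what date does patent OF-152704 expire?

2023-02-07

(a) grant + 13 years → 7 February 2023.
(b) filing + 16 years → 2 June 2021.
Later of the two: 7 February 2023.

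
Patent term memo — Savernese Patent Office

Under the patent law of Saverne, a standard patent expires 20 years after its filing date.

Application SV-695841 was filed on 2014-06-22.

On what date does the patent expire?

Filing date + 20 years → 22 June 2034.

June 22, 2034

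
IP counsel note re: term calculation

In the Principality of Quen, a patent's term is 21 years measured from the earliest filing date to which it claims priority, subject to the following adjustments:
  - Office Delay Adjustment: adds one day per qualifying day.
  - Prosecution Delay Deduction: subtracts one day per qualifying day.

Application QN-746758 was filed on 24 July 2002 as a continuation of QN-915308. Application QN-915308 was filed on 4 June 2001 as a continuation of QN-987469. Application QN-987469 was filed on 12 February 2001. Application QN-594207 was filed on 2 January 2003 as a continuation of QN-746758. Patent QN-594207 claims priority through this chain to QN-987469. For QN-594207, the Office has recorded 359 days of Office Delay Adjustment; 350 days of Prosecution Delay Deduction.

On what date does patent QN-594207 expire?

February 21, 2022

Earliest priority filing: 12 February 2001.
Base term: 12 February 2001 + 21 years → 12 February 2022.
Office Delay Adjustment: +359 days → 6 February 2023.
Prosecution Delay Deduction: −350 days → 21 February 2022.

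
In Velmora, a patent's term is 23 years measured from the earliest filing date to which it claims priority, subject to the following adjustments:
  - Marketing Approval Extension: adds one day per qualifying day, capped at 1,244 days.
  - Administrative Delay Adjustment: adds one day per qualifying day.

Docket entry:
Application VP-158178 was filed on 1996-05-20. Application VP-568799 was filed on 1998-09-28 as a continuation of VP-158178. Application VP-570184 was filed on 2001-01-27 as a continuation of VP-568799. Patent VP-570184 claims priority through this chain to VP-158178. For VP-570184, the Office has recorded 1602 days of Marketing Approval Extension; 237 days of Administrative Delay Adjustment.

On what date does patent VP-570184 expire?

2023-06-09

Earliest priority filing: 20 May 1996.
Base term: 20 May 1996 + 23 years → 20 May 2019.
Marketing Approval Extension: 1602 days claimed exceeds the 1244-day cap, so +1244 days → 15 October 2022.
Administrative Delay Adjustment: +237 days → 9 June 2023.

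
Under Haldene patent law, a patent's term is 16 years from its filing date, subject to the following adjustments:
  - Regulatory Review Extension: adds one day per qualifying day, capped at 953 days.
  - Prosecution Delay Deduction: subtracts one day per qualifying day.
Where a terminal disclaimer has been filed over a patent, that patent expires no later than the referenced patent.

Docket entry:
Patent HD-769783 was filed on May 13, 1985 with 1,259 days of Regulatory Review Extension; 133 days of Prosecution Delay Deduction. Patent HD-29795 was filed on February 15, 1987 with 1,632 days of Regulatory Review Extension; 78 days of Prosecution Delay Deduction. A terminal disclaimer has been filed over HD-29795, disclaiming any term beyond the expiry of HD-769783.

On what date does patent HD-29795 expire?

Natural term of HD-29795:
  Base: filing + 16 years → 15 February 2003.
  Regulatory Review Extension: 1632 days claimed exceeds the 953-day cap, so +953 days → 25 September 2005.
  Prosecution Delay Deduction: −78 days → 9 July 2005.
Expiry of referenced patent HD-769783:
  Base: filing + 16 years → 13 May 2001.
  Regulatory Review Extension: 1259 days claimed exceeds the 953-day cap, so +953 days → 22 December 2003.
  Prosecution Delay Deduction: −133 days → 11 August 2003.
Terminal disclaimer: HD-29795 expires on the earlier of 9 July 2005 and 11 August 2003.

2003-08-11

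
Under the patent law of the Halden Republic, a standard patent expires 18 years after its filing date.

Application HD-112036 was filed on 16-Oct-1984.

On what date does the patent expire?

2002-10-16

Filing date + 18 years → 16 October 2002.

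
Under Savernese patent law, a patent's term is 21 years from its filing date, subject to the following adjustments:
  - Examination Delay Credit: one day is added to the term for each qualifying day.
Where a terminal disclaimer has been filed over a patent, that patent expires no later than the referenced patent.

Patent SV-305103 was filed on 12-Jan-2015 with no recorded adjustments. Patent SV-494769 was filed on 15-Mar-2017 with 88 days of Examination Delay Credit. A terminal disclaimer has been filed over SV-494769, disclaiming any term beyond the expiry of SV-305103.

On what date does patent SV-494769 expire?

Natural term of SV-494769:
  Base: filing + 21 years → 15 March 2038.
  Examination Delay Credit: +88 days → 11 June 2038.
Expiry of referenced patent SV-305103:
  Base: filing + 21 years → 12 January 2036.
Terminal disclaimer: SV-494769 expires on the earlier of 11 June 2038 and 12 January 2036.

2036-01-12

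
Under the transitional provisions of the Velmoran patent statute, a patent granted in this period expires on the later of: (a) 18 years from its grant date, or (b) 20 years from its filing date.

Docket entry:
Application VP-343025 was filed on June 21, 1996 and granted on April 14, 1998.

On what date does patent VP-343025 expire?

(a) grant + 18 years → 14 April 2016.
(b) filing + 20 years → 21 June 2016.
Later of the two: 21 June 2016.

June 21, 2016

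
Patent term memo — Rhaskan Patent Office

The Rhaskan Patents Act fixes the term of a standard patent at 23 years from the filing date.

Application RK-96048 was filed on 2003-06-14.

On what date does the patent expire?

Filing date + 23 years → 14 June 2026.

June 14, 2026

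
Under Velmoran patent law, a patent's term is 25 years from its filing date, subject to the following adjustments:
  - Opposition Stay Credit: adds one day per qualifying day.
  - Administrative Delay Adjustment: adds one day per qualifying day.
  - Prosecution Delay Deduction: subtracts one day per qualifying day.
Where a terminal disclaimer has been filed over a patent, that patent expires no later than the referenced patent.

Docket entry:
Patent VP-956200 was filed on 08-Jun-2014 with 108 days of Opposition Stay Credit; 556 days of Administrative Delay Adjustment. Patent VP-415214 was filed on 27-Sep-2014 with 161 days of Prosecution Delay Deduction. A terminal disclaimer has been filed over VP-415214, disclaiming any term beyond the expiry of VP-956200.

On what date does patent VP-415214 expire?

Natural term of VP-415214:
  Base: filing + 25 years → 27 September 2039.
  Prosecution Delay Deduction: −161 days → 19 April 2039.
Expiry of referenced patent VP-956200:
  Base: filing + 25 years → 8 June 2039.
  Opposition Stay Credit: +108 days → 24 September 2039.
  Administrative Delay Adjustment: +556 days → 2 April 2041.
Terminal disclaimer: VP-415214 expires on the earlier of 19 April 2039 and 2 April 2041.

April 19, 2039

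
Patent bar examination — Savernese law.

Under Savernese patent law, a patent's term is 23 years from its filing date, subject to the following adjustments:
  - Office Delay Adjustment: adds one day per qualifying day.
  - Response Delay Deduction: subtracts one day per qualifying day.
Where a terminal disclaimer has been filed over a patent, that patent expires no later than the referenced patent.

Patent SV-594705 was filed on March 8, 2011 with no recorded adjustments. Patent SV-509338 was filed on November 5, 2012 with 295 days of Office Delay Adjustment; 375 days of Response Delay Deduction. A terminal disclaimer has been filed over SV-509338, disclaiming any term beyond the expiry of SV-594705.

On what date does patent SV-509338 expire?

March 8, 2034

Natural term of SV-509338:
  Base: filing + 23 years → 5 November 2035.
  Office Delay Adjustment: +295 days → 26 August 2036.
  Response Delay Deduction: −375 days → 17 August 2035.
Expiry of referenced patent SV-594705:
  Base: filing + 23 years → 8 March 2034.
Terminal disclaimer: SV-509338 expires on the earlier of 17 August 2035 and 8 March 2034.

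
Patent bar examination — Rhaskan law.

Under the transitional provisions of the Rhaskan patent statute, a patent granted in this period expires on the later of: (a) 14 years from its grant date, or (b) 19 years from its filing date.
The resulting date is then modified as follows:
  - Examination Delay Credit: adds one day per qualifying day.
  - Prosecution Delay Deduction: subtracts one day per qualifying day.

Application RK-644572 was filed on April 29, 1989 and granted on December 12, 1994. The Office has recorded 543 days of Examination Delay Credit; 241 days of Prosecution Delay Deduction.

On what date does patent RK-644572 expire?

(a) grant + 14 years → 12 December 2008.
(b) filing + 19 years → 29 April 2008.
Later of the two: 12 December 2008.
Examination Delay Credit: +543 days → 8 June 2010.
Prosecution Delay Deduction: −241 days → 10 October 2009.

October 10, 2009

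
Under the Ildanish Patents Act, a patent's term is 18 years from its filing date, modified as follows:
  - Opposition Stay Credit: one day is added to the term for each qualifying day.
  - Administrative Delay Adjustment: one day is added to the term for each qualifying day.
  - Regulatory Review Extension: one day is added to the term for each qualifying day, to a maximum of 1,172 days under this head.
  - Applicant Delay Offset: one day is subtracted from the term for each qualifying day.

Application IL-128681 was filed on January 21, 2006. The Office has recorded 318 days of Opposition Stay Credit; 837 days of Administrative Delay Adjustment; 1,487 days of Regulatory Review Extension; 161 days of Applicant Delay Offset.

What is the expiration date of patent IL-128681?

Base term: filing date + 18 years → 21 January 2024.
Opposition Stay Credit: +318 days → 4 December 2024.
Administrative Delay Adjustment: +837 days → 21 March 2027.
Regulatory Review Extension: 1487 days claimed exceeds the 1172-day cap, so +1172 days → 5 June 2030.
Applicant Delay Offset: −161 days → 26 December 2029.

December 26, 2029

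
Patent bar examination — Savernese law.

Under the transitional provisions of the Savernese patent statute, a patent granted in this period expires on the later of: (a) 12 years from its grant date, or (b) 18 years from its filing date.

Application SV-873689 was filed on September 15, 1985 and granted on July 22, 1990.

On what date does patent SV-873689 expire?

2003-09-15

(a) grant + 12 years → 22 July 2002.
(b) filing + 18 years → 15 September 2003.
Later of the two: 15 September 2003.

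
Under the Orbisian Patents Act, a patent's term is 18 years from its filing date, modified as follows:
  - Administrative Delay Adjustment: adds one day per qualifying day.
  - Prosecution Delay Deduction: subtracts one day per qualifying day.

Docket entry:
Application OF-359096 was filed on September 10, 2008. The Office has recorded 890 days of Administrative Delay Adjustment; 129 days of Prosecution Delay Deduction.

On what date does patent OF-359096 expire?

Base term: filing date + 18 years → 10 September 2026.
Administrative Delay Adjustment: +890 days → 16 February 2029.
Prosecution Delay Deduction: −129 days → 10 October 2028.

2028-10-10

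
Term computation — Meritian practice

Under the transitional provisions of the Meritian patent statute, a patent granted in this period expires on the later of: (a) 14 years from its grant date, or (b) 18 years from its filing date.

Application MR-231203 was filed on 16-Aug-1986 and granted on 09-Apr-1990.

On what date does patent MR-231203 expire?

2004-08-16

(a) grant + 14 years → 9 April 2004.
(b) filing + 18 years → 16 August 2004.
Later of the two: 16 August 2004.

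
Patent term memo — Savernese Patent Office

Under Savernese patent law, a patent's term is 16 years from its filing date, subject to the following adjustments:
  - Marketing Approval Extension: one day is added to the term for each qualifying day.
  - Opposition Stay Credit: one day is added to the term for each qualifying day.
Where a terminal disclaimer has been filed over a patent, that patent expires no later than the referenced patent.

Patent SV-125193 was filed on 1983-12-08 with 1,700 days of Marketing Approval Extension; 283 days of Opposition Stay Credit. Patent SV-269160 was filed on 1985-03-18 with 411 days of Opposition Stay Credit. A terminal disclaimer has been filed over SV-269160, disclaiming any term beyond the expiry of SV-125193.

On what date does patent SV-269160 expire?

May 3, 2002

Natural term of SV-269160:
  Base: filing + 16 years → 18 March 2001.
  Opposition Stay Credit: +411 days → 3 May 2002.
Expiry of referenced patent SV-125193:
  Base: filing + 16 years → 8 December 1999.
  Marketing Approval Extension: +1700 days → 3 August 2004.
  Opposition Stay Credit: +283 days → 13 May 2005.
Terminal disclaimer: SV-269160 expires on the earlier of 3 May 2002 and 13 May 2005.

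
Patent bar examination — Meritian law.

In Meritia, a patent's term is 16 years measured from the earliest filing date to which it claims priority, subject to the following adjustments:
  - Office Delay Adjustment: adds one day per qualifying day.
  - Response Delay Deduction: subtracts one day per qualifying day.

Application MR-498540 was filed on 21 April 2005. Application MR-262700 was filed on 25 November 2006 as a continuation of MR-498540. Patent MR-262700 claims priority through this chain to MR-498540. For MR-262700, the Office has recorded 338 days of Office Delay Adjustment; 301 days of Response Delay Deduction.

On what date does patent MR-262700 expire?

May 28, 2021

Earliest priority filing: 21 April 2005.
Base term: 21 April 2005 + 16 years → 21 April 2021.
Office Delay Adjustment: +338 days → 25 March 2022.
Response Delay Deduction: −301 days → 28 May 2021.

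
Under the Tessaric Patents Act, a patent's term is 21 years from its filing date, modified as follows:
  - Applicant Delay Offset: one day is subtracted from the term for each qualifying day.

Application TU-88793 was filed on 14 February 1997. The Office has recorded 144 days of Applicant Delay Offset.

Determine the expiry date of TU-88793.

2017-09-23

Base term: filing date + 21 years → 14 February 2018.
Applicant Delay Offset: −144 days → 23 September 2017.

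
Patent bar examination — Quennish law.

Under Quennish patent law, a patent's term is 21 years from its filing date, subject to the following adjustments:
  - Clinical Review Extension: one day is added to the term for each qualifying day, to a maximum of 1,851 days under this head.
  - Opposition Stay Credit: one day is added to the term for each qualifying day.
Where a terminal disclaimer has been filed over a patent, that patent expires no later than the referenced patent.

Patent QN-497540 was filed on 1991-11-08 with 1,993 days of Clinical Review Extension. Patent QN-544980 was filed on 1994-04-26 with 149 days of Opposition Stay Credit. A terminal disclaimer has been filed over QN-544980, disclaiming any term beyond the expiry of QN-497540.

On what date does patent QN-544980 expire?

September 22, 2015

Natural term of QN-544980:
  Base: filing + 21 years → 26 April 2015.
  Opposition Stay Credit: +149 days → 22 September 2015.
Expiry of referenced patent QN-497540:
  Base: filing + 21 years → 8 November 2012.
  Clinical Review Extension: 1993 days claimed exceeds the 1851-day cap, so +1851 days → 3 December 2017.
Terminal disclaimer: QN-544980 expires on the earlier of 22 September 2015 and 3 December 2017.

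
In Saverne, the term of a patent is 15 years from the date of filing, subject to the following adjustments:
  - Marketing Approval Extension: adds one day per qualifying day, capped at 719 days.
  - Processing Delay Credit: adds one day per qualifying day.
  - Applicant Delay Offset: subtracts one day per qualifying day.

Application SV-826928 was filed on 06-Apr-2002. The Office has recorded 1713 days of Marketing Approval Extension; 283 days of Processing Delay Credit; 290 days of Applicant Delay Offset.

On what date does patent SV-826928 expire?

Base term: filing date + 15 years → 6 April 2017.
Marketing Approval Extension: 1713 days claimed exceeds the 719-day cap, so +719 days → 26 March 2019.
Processing Delay Credit: +283 days → 3 January 2020.
Applicant Delay Offset: −290 days → 19 March 2019.

March 19, 2019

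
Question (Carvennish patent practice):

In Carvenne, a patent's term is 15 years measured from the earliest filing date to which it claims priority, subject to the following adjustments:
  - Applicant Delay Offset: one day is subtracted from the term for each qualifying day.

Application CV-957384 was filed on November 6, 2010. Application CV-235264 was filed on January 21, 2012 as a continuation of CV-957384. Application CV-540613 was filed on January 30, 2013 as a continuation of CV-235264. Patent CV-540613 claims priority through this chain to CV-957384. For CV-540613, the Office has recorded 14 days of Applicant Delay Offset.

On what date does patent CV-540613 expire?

Earliest priority filing: 6 November 2010.
Base term: 6 November 2010 + 15 years → 6 November 2025.
Applicant Delay Offset: −14 days → 23 October 2025.

2025-10-23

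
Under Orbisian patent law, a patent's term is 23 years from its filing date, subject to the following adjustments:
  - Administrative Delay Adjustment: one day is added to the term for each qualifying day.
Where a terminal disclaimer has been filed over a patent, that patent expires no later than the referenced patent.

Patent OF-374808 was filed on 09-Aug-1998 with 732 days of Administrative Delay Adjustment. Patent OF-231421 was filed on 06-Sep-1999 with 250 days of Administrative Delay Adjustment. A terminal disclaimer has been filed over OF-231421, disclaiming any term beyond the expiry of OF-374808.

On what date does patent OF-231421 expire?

2023-05-14

Natural term of OF-231421:
  Base: filing + 23 years → 6 September 2022.
  Administrative Delay Adjustment: +250 days → 14 May 2023.
Expiry of referenced patent OF-374808:
  Base: filing + 23 years → 9 August 2021.
  Administrative Delay Adjustment: +732 days → 11 August 2023.
Terminal disclaimer: OF-231421 expires on the earlier of 14 May 2023 and 11 August 2023.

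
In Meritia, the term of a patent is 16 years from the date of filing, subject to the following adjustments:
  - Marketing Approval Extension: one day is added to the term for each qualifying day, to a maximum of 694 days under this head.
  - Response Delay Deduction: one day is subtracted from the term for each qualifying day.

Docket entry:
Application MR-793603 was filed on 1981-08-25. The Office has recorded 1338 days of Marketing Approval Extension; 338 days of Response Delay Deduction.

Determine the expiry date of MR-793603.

August 16, 1998

Base term: filing date + 16 years → 25 August 1997.
Marketing Approval Extension: 1338 days claimed exceeds the 694-day cap, so +694 days → 20 July 1999.
Response Delay Deduction: −338 days → 16 August 1998.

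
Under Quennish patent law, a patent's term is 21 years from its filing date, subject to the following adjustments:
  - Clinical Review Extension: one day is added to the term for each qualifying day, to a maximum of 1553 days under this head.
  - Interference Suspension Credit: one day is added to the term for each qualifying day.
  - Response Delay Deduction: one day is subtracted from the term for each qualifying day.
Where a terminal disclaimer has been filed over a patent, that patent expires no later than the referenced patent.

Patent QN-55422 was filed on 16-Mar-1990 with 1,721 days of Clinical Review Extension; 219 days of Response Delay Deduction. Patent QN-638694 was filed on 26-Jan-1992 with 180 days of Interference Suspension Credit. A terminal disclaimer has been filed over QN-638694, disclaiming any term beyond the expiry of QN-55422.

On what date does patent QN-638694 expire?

Natural term of QN-638694:
  Base: filing + 21 years → 26 January 2013.
  Interference Suspension Credit: +180 days → 25 July 2013.
Expiry of referenced patent QN-55422:
  Base: filing + 21 years → 16 March 2011.
  Clinical Review Extension: 1721 days claimed exceeds the 1553-day cap, so +1553 days → 16 June 2015.
  Response Delay Deduction: −219 days → 9 November 2014.
Terminal disclaimer: QN-638694 expires on the earlier of 25 July 2013 and 9 November 2014.

2013-07-25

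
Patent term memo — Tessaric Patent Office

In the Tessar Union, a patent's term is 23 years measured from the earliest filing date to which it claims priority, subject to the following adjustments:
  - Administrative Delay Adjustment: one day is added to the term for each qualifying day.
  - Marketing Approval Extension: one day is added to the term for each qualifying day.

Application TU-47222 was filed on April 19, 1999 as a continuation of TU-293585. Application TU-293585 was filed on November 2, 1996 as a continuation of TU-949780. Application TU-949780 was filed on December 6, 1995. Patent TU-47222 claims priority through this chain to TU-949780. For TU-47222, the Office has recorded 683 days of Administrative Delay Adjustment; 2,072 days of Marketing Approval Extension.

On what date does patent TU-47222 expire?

June 22, 2026

Earliest priority filing: 6 December 1995.
Base term: 6 December 1995 + 23 years → 6 December 2018.
Administrative Delay Adjustment: +683 days → 19 October 2020.
Marketing Approval Extension: +2072 days → 22 June 2026.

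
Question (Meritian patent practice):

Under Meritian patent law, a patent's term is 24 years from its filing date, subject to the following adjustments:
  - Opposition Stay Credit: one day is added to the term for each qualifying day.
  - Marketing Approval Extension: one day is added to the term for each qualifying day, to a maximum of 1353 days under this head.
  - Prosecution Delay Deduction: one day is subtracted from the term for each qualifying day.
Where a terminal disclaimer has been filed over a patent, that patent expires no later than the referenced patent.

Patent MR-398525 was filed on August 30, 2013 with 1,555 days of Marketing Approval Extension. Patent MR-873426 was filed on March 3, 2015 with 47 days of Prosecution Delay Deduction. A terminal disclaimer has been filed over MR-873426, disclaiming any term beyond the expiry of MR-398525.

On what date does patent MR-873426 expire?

Natural term of MR-873426:
  Base: filing + 24 years → 3 March 2039.
  Prosecution Delay Deduction: −47 days → 15 January 2039.
Expiry of referenced patent MR-398525:
  Base: filing + 24 years → 30 August 2037.
  Marketing Approval Extension: 1555 days claimed exceeds the 1353-day cap, so +1353 days → 14 May 2041.
Terminal disclaimer: MR-873426 expires on the earlier of 15 January 2039 and 14 May 2041.

January 15, 2039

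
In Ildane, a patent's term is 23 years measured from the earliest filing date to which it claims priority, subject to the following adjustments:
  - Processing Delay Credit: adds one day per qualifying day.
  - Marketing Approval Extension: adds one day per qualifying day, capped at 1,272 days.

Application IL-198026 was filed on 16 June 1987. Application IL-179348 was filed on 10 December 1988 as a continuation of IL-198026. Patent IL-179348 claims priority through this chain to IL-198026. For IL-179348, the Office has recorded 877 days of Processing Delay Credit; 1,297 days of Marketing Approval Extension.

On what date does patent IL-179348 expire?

Earliest priority filing: 16 June 1987.
Base term: 16 June 1987 + 23 years → 16 June 2010.
Processing Delay Credit: +877 days → 9 November 2012.
Marketing Approval Extension: 1297 days claimed exceeds the 1272-day cap, so +1272 days → 4 May 2016.

May 4, 2016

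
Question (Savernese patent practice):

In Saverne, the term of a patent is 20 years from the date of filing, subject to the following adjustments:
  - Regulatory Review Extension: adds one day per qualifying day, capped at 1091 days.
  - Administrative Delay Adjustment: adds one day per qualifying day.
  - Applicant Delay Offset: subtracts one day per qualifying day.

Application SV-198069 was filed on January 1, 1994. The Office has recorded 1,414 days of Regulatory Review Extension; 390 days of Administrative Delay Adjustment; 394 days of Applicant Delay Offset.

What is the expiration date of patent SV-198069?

Base term: filing date + 20 years → 1 January 2014.
Regulatory Review Extension: 1414 days claimed exceeds the 1091-day cap, so +1091 days → 27 December 2016.
Administrative Delay Adjustment: +390 days → 21 January 2018.
Applicant Delay Offset: −394 days → 23 December 2016.

2016-12-23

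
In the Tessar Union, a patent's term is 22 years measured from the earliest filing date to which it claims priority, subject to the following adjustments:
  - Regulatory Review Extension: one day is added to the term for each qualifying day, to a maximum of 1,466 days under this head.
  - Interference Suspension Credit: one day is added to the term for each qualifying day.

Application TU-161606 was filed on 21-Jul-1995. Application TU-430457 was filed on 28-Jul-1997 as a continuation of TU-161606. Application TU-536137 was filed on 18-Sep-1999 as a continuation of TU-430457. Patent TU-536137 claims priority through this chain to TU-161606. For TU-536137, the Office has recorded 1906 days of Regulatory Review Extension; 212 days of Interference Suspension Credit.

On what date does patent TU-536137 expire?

Earliest priority filing: 21 July 1995.
Base term: 21 July 1995 + 22 years → 21 July 2017.
Regulatory Review Extension: 1906 days claimed exceeds the 1466-day cap, so +1466 days → 26 July 2021.
Interference Suspension Credit: +212 days → 23 February 2022.

2022-02-23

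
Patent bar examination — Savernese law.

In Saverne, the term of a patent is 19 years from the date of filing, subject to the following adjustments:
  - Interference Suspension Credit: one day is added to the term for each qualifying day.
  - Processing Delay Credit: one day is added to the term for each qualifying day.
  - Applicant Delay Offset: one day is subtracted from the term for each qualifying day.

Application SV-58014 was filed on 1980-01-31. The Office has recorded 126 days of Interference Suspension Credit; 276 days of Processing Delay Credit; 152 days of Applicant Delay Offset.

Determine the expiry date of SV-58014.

October 8, 1999

Base term: filing date + 19 years → 31 January 1999.
Interference Suspension Credit: +126 days → 6 June 1999.
Processing Delay Credit: +276 days → 8 March 2000.
Applicant Delay Offset: −152 days → 8 October 1999.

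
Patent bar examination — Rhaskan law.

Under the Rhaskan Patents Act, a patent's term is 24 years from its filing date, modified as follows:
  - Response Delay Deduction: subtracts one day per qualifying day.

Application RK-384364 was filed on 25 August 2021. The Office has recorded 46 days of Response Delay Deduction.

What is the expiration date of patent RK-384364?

Base term: filing date + 24 years → 25 August 2045.
Response Delay Deduction: −46 days → 10 July 2045.

2045-07-10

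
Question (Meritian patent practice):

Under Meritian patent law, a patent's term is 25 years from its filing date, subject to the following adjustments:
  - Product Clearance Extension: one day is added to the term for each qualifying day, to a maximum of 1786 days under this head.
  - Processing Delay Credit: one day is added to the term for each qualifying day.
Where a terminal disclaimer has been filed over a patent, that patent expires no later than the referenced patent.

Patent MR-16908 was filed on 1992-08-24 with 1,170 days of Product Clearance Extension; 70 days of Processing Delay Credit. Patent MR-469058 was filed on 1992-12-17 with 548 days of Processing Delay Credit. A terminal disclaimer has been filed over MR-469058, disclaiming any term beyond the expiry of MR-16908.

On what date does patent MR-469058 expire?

Natural term of MR-469058:
  Base: filing + 25 years → 17 December 2017.
  Processing Delay Credit: +548 days → 18 June 2019.
Expiry of referenced patent MR-16908:
  Base: filing + 25 years → 24 August 2017.
  Product Clearance Extension: 1170 days (within the 1786-day cap) → +1170 days → 6 November 2020.
  Processing Delay Credit: +70 days → 15 January 2021.
Terminal disclaimer: MR-469058 expires on the earlier of 18 June 2019 and 15 January 2021.

2019-06-18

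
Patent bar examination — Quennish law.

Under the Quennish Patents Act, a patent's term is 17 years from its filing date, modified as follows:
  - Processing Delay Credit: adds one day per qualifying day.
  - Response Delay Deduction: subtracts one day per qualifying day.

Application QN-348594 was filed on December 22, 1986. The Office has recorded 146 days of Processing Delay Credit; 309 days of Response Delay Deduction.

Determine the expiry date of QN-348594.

2003-07-12

Base term: filing date + 17 years → 22 December 2003.
Processing Delay Credit: +146 days → 16 May 2004.
Response Delay Deduction: −309 days → 12 July 2003.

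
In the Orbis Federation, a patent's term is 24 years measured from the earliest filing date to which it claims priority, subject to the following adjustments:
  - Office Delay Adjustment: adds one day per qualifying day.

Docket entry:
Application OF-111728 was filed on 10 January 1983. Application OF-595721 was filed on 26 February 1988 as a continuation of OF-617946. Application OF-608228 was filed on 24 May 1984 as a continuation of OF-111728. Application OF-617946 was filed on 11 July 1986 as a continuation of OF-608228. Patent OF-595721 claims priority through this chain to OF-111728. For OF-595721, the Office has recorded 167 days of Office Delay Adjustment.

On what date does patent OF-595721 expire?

Earliest priority filing: 10 January 1983.
Base term: 10 January 1983 + 24 years → 10 January 2007.
Office Delay Adjustment: +167 days → 26 June 2007.

June 26, 2007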